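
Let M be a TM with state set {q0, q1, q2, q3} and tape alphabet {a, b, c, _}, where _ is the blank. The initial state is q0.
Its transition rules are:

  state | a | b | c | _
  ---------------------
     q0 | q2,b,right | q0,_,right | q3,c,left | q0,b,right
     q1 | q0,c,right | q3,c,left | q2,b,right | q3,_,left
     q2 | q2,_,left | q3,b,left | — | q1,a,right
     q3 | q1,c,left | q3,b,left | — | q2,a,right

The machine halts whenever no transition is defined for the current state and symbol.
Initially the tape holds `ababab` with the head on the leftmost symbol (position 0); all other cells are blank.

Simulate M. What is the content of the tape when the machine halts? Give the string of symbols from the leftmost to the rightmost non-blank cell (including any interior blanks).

ccbbbabab

state=q0 head=0 tape=___[a]babab   (q0,a)→(q2,b,right)
state=q2 head=1 tape=___b[b]abab   (q2,b)→(q3,b,left)
state=q3 head=0 tape=___[b]babab   (q3,b)→(q3,b,left)
state=q3 head=-1 tape=__[_]bbabab   (q3,_)→(q2,a,right)
state=q2 head=0 tape=__a[b]babab   (q2,b)→(q3,b,left)
state=q3 head=-1 tape=__[a]bbabab   (q3,a)→(q1,c,left)
state=q1 head=-2 tape=_[_]cbbabab   (q1,_)→(q3,_,left)
state=q3 head=-3 tape=[_]_cbbabab   (q3,_)→(q2,a,right)
state=q2 head=-2 tape=a[_]cbbabab   (q2,_)→(q1,a,right)
state=q1 head=-1 tape=aa[c]bbabab   (q1,c)→(q2,b,right)
state=q2 head=0 tape=aab[b]babab   (q2,b)→(q3,b,left)
state=q3 head=-1 tape=aa[b]bbabab   (q3,b)→(q3,b,left)
state=q3 head=-2 tape=a[a]bbbabab   (q3,a)→(q1,c,left)
state=q1 head=-3 tape=[a]cbbbabab   (q1,a)→(q0,c,right)
state=q0 head=-2 tape=c[c]bbbabab   (q0,c)→(q3,c,left)
state=q3 head=-3 tape=[c]cbbbabab
The non-blank tape span at halt is ccbbbabab.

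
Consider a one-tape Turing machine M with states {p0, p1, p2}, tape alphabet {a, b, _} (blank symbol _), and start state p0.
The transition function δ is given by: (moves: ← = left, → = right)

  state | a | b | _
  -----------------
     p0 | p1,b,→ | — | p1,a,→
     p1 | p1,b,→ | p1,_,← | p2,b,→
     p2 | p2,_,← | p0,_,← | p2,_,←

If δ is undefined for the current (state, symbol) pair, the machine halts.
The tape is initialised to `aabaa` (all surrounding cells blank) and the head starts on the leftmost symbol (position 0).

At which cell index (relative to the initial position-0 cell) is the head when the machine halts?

state=p0 head=0 tape=__[a]abaa   (p0,a)→(p1,b,→)
state=p1 head=1 tape=__b[a]baa   (p1,a)→(p1,b,→)
state=p1 head=2 tape=__bb[b]aa   (p1,b)→(p1,_,←)
state=p1 head=1 tape=__b[b]_aa   (p1,b)→(p1,_,←)
state=p1 head=0 tape=__[b]__aa   (p1,b)→(p1,_,←)
state=p1 head=-1 tape=_[_]___aa   (p1,_)→(p2,b,→)
state=p2 head=0 tape=_b[_]__aa   (p2,_)→(p2,_,←)
state=p2 head=-1 tape=_[b]___aa   (p2,b)→(p0,_,←)
state=p0 head=-2 tape=[_]____aa   (p0,_)→(p1,a,→)
state=p1 head=-1 tape=a[_]___aa   (p1,_)→(p2,b,→)
state=p2 head=0 tape=ab[_]__aa   (p2,_)→(p2,_,←)
state=p2 head=-1 tape=a[b]___aa   (p2,b)→(p0,_,←)
state=p0 head=-2 tape=[a]____aa   (p0,a)→(p1,b,→)
state=p1 head=-1 tape=b[_]___aa   (p1,_)→(p2,b,→)
state=p2 head=0 tape=bb[_]__aa   (p2,_)→(p2,_,←)
state=p2 head=-1 tape=b[b]___aa   (p2,b)→(p0,_,←)
state=p0 head=-2 tape=[b]____aa
At halt the head is at cell -2.

-2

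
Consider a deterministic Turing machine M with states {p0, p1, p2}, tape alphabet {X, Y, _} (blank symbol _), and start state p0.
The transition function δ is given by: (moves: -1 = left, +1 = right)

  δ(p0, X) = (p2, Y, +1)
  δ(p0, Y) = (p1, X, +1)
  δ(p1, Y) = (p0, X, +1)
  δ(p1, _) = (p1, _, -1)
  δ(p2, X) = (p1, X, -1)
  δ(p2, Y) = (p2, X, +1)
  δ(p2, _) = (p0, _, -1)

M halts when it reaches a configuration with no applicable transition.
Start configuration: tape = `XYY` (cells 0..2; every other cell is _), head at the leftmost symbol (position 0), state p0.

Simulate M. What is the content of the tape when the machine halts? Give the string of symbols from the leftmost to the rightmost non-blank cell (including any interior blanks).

YXX

state=p0 head=0 tape=[X]YY_   (p0,X)→(p2,Y,+1)
state=p2 head=1 tape=Y[Y]Y_   (p2,Y)→(p2,X,+1)
state=p2 head=2 tape=YX[Y]_   (p2,Y)→(p2,X,+1)
state=p2 head=3 tape=YXX[_]   (p2,_)→(p0,_,-1)
state=p0 head=2 tape=YX[X]_   (p0,X)→(p2,Y,+1)
state=p2 head=3 tape=YXY[_]   (p2,_)→(p0,_,-1)
state=p0 head=2 tape=YX[Y]_   (p0,Y)→(p1,X,+1)
state=p1 head=3 tape=YXX[_]   (p1,_)→(p1,_,-1)
state=p1 head=2 tape=YX[X]_
The non-blank tape span at halt is YXX.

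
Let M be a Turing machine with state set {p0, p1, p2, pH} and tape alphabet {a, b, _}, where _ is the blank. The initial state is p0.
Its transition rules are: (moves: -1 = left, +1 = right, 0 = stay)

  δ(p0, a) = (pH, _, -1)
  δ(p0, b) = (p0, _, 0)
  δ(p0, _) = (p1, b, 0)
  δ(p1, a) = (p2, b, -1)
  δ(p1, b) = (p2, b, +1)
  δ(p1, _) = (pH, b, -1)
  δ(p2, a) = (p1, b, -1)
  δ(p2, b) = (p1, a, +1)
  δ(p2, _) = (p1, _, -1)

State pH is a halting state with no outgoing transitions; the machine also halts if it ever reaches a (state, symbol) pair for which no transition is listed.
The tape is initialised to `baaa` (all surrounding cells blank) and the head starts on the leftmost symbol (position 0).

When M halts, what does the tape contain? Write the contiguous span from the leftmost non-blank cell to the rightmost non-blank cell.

babab

state=p0 head=0 tape=[b]aaa_   (p0,b)→(p0,_,0)
state=p0 head=0 tape=[_]aaa_   (p0,_)→(p1,b,0)
state=p1 head=0 tape=[b]aaa_   (p1,b)→(p2,b,+1)
state=p2 head=1 tape=b[a]aa_   (p2,a)→(p1,b,-1)
state=p1 head=0 tape=[b]baa_   (p1,b)→(p2,b,+1)
state=p2 head=1 tape=b[b]aa_   (p2,b)→(p1,a,+1)
state=p1 head=2 tape=ba[a]a_   (p1,a)→(p2,b,-1)
state=p2 head=1 tape=b[a]ba_   (p2,a)→(p1,b,-1)
state=p1 head=0 tape=[b]bba_   (p1,b)→(p2,b,+1)
state=p2 head=1 tape=b[b]ba_   (p2,b)→(p1,a,+1)
state=p1 head=2 tape=ba[b]a_   (p1,b)→(p2,b,+1)
state=p2 head=3 tape=bab[a]_   (p2,a)→(p1,b,-1)
state=p1 head=2 tape=ba[b]b_   (p1,b)→(p2,b,+1)
state=p2 head=3 tape=bab[b]_   (p2,b)→(p1,a,+1)
state=p1 head=4 tape=baba[_]   (p1,_)→(pH,b,-1)
state=pH head=3 tape=bab[a]b
The non-blank tape span at halt is babab.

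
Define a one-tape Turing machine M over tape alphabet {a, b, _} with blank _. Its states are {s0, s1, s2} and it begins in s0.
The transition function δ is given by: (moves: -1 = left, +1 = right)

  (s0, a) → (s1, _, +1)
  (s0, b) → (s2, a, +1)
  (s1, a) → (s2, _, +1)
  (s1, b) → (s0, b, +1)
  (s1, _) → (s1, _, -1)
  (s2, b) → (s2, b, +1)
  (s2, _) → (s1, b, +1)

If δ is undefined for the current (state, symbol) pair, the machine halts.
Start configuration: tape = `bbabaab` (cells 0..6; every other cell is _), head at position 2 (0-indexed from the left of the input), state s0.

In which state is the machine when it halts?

s0

s0 | bb[a]baab__   read a → write _, move +1, go to s1
s1 | bb_[b]aab__   read b → write b, move +1, go to s0
s0 | bb_b[a]ab__   read a → write _, move +1, go to s1
s1 | bb_b_[a]b__   read a → write _, move +1, go to s2
s2 | bb_b__[b]__   read b → write b, move +1, go to s2
s2 | bb_b__b[_]_   read _ → write b, move +1, go to s1
s1 | bb_b__bb[_]   read _ → write _, move -1, go to s1
s1 | bb_b__b[b]_   read b → write b, move +1, go to s0
s0 | bb_b__bb[_]
No transition is defined for (s0, _); M halts in state s0.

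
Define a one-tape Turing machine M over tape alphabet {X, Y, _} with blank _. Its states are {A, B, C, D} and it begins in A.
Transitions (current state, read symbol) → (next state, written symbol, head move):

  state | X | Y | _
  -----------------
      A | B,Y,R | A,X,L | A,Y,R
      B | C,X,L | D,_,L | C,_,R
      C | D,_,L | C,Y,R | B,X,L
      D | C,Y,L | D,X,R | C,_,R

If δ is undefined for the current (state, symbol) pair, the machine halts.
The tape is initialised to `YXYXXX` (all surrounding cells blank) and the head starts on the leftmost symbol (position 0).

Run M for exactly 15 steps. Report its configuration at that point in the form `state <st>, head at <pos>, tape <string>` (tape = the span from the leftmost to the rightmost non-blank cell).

state B, head at 3, tape YX_X_XX

A | _[Y]XYXXX   read Y → write X, move L, go to A
A | [_]XXYXXX   read _ → write Y, move R, go to A
A | Y[X]XYXXX   read X → write Y, move R, go to B
B | YY[X]YXXX   read X → write X, move L, go to C
C | Y[Y]XYXXX   read Y → write Y, move R, go to C
C | YY[X]YXXX   read X → write _, move L, go to D
D | Y[Y]_YXXX   read Y → write X, move R, go to D
D | YX[_]YXXX   read _ → write _, move R, go to C
C | YX_[Y]XXX   read Y → write Y, move R, go to C
C | YX_Y[X]XX   read X → write _, move L, go to D
D | YX_[Y]_XX   read Y → write X, move R, go to D
D | YX_X[_]XX   read _ → write _, move R, go to C
C | YX_X_[X]X   read X → write _, move L, go to D
D | YX_X[_]_X   read _ → write _, move R, go to C
C | YX_X_[_]X   read _ → write X, move L, go to B
B | YX_X[_]XX
After 15 steps: state B, head at 3, tape YX_X_XX.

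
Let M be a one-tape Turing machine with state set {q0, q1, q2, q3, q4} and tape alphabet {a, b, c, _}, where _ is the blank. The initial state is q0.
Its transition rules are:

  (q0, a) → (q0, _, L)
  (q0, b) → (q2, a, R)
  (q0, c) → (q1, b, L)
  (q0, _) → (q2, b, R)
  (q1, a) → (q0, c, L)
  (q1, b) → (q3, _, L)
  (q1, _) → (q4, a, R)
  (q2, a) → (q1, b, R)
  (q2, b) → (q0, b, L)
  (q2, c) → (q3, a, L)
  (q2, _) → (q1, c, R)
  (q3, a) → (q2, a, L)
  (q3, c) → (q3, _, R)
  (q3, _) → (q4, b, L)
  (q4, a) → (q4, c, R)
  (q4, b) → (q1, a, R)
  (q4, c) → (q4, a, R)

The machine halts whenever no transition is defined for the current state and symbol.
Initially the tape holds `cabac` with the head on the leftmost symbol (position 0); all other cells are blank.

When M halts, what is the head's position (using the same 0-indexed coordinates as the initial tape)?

q0 | ____[c]abac   read c → write b, move L, go to q1
q1 | ___[_]babac   read _ → write a, move R, go to q4
q4 | ___a[b]abac   read b → write a, move R, go to q1
q1 | ___aa[a]bac   read a → write c, move L, go to q0
q0 | ___a[a]cbac   read a → write _, move L, go to q0
q0 | ___[a]_cbac   read a → write _, move L, go to q0
q0 | __[_]__cbac   read _ → write b, move R, go to q2
q2 | __b[_]_cbac   read _ → write c, move R, go to q1
q1 | __bc[_]cbac   read _ → write a, move R, go to q4
q4 | __bca[c]bac   read c → write a, move R, go to q4
q4 | __bcaa[b]ac   read b → write a, move R, go to q1
q1 | __bcaaa[a]c   read a → write c, move L, go to q0
q0 | __bcaa[a]cc   read a → write _, move L, go to q0
q0 | __bca[a]_cc   read a → write _, move L, go to q0
q0 | __bc[a]__cc   read a → write _, move L, go to q0
q0 | __b[c]___cc   read c → write b, move L, go to q1
q1 | __[b]b___cc   read b → write _, move L, go to q3
q3 | _[_]_b___cc   read _ → write b, move L, go to q4
q4 | [_]b_b___cc
At halt the head is at cell -4.

-4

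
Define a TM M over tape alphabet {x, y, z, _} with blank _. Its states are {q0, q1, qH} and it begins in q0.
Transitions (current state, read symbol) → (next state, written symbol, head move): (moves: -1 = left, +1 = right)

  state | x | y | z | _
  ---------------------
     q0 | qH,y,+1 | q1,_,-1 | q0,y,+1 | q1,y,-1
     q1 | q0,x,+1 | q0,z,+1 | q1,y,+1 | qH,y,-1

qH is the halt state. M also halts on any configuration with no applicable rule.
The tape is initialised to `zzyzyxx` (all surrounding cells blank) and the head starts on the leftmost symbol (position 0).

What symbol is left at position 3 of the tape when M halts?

q0 | [z]zyzyxx   read z → write y, move +1, go to q0
q0 | y[z]yzyxx   read z → write y, move +1, go to q0
q0 | yy[y]zyxx   read y → write _, move -1, go to q1
q1 | y[y]_zyxx   read y → write z, move +1, go to q0
q0 | yz[_]zyxx   read _ → write y, move -1, go to q1
q1 | y[z]yzyxx   read z → write y, move +1, go to q1
q1 | yy[y]zyxx   read y → write z, move +1, go to q0
q0 | yyz[z]yxx   read z → write y, move +1, go to q0
q0 | yyzy[y]xx   read y → write _, move -1, go to q1
q1 | yyz[y]_xx   read y → write z, move +1, go to q0
q0 | yyzz[_]xx   read _ → write y, move -1, go to q1
q1 | yyz[z]yxx   read z → write y, move +1, go to q1
q1 | yyzy[y]xx   read y → write z, move +1, go to q0
q0 | yyzyz[x]x   read x → write y, move +1, go to qH
qH | yyzyzy[x]
Cell 3 holds y when M halts.

y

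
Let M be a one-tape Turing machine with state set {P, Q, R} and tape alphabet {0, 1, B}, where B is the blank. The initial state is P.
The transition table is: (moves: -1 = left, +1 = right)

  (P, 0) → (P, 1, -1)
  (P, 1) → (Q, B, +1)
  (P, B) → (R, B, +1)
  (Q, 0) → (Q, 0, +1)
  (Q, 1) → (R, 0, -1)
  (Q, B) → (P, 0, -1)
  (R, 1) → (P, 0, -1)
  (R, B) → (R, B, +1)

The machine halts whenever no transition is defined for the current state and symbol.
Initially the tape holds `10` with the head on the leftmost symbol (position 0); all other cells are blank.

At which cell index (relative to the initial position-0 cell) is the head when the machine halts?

1

P | [1]0B   read 1 → write B, move +1, go to Q
Q | B[0]B   read 0 → write 0, move +1, go to Q
Q | B0[B]   read B → write 0, move -1, go to P
P | B[0]0   read 0 → write 1, move -1, go to P
P | [B]10   read B → write B, move +1, go to R
R | B[1]0   read 1 → write 0, move -1, go to P
P | [B]00   read B → write B, move +1, go to R
R | B[0]0
At halt the head is at cell 1.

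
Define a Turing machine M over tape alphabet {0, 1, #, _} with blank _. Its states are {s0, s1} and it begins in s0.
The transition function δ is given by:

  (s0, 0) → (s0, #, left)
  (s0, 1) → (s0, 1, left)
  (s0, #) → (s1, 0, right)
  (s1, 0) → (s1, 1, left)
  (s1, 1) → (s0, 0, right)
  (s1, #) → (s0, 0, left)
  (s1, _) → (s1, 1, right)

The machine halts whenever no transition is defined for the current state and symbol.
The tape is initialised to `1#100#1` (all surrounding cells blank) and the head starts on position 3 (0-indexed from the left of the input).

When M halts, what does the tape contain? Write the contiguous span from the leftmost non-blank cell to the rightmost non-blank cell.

state=s0 head=3 tape=_1#1[0]0#1   (s0,0)→(s0,#,left)
state=s0 head=2 tape=_1#[1]#0#1   (s0,1)→(s0,1,left)
state=s0 head=1 tape=_1[#]1#0#1   (s0,#)→(s1,0,right)
state=s1 head=2 tape=_10[1]#0#1   (s1,1)→(s0,0,right)
state=s0 head=3 tape=_100[#]0#1   (s0,#)→(s1,0,right)
state=s1 head=4 tape=_1000[0]#1   (s1,0)→(s1,1,left)
state=s1 head=3 tape=_100[0]1#1   (s1,0)→(s1,1,left)
state=s1 head=2 tape=_10[0]11#1   (s1,0)→(s1,1,left)
state=s1 head=1 tape=_1[0]111#1   (s1,0)→(s1,1,left)
state=s1 head=0 tape=_[1]1111#1   (s1,1)→(s0,0,right)
state=s0 head=1 tape=_0[1]111#1   (s0,1)→(s0,1,left)
state=s0 head=0 tape=_[0]1111#1   (s0,0)→(s0,#,left)
state=s0 head=-1 tape=[_]#1111#1
The non-blank tape span at halt is #1111#1.

#1111#1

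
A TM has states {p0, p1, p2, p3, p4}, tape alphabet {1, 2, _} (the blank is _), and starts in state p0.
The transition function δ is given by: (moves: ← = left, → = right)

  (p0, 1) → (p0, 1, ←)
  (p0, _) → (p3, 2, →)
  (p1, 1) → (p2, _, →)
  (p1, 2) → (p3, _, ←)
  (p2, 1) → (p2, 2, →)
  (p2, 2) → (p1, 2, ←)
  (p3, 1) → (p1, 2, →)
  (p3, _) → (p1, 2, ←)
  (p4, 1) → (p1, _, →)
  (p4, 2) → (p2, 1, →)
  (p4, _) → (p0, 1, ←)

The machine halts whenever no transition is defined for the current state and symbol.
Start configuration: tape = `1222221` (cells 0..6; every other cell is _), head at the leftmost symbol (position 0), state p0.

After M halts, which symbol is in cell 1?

p0 | _[1]222221   read 1 → write 1, move ←, go to p0
p0 | [_]1222221   read _ → write 2, move →, go to p3
p3 | 2[1]222221   read 1 → write 2, move →, go to p1
p1 | 22[2]22221   read 2 → write _, move ←, go to p3
p3 | 2[2]_22221
Cell 1 holds _ when M halts.

_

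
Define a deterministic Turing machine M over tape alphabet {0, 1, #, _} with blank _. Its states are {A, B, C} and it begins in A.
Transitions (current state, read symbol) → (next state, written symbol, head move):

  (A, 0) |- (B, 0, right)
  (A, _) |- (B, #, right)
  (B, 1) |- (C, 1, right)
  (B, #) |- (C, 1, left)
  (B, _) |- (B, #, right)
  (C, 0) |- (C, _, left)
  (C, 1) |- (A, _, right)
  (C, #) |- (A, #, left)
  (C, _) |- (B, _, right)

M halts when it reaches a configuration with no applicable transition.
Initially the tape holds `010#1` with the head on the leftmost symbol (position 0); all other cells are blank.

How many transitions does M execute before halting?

17

A | _[0]10#1   read 0 → write 0, move right, go to B
B | _0[1]0#1   read 1 → write 1, move right, go to C
C | _01[0]#1   read 0 → write _, move left, go to C
C | _0[1]_#1   read 1 → write _, move right, go to A
A | _0_[_]#1   read _ → write #, move right, go to B
B | _0_#[#]1   read # → write 1, move left, go to C
C | _0_[#]11   read # → write #, move left, go to A
A | _0[_]#11   read _ → write #, move right, go to B
B | _0#[#]11   read # → write 1, move left, go to C
C | _0[#]111   read # → write #, move left, go to A
A | _[0]#111   read 0 → write 0, move right, go to B
B | _0[#]111   read # → write 1, move left, go to C
C | _[0]1111   read 0 → write _, move left, go to C
C | [_]_1111   read _ → write _, move right, go to B
B | _[_]1111   read _ → write #, move right, go to B
B | _#[1]111   read 1 → write 1, move right, go to C
C | _#1[1]11   read 1 → write _, move right, go to A
A | _#1_[1]1
M halts after 17 transitions.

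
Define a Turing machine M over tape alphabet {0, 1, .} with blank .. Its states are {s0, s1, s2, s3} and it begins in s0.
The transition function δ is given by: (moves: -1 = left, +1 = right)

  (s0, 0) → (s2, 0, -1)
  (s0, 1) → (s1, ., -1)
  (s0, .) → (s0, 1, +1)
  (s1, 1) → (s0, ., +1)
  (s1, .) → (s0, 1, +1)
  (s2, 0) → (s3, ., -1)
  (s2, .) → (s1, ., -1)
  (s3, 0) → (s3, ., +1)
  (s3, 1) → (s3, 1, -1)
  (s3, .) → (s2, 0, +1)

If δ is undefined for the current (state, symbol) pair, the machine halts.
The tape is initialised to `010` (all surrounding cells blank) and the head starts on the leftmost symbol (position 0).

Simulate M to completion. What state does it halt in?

s2

state=s0 head=0 tape=..[0]10   (s0,0)→(s2,0,-1)
state=s2 head=-1 tape=.[.]010   (s2,.)→(s1,.,-1)
state=s1 head=-2 tape=[.].010   (s1,.)→(s0,1,+1)
state=s0 head=-1 tape=1[.]010   (s0,.)→(s0,1,+1)
state=s0 head=0 tape=11[0]10   (s0,0)→(s2,0,-1)
state=s2 head=-1 tape=1[1]010
No transition is defined for (s2, 1); M halts in state s2.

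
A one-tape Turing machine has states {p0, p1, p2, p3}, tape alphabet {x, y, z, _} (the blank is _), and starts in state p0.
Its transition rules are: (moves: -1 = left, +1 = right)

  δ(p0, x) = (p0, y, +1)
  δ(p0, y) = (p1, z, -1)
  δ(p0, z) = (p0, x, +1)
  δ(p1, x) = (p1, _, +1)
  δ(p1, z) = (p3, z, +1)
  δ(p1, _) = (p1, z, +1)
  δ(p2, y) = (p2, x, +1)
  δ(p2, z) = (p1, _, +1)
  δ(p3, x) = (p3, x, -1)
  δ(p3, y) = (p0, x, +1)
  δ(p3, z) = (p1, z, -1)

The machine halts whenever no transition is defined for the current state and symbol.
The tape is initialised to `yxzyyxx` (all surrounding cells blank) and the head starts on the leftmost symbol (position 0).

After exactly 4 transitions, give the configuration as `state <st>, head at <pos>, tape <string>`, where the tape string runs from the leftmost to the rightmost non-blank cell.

state p3, head at 0, tape zzxzyyxx

state=p0 head=0 tape=_[y]xzyyxx   (p0,y)→(p1,z,-1)
state=p1 head=-1 tape=[_]zxzyyxx   (p1,_)→(p1,z,+1)
state=p1 head=0 tape=z[z]xzyyxx   (p1,z)→(p3,z,+1)
state=p3 head=1 tape=zz[x]zyyxx   (p3,x)→(p3,x,-1)
state=p3 head=0 tape=z[z]xzyyxx
After 4 steps: state p3, head at 0, tape zzxzyyxx.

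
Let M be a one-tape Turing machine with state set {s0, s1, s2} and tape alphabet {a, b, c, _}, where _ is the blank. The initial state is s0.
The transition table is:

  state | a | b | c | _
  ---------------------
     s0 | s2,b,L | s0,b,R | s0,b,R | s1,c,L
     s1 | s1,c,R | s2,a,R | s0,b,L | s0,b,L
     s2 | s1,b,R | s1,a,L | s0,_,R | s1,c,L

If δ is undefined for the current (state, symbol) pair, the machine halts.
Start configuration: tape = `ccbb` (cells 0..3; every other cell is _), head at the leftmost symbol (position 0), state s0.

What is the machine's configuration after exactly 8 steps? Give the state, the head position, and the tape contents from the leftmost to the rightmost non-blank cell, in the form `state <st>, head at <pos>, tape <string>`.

s0 | [c]cbb__   read c → write b, move R, go to s0
s0 | b[c]bb__   read c → write b, move R, go to s0
s0 | bb[b]b__   read b → write b, move R, go to s0
s0 | bbb[b]__   read b → write b, move R, go to s0
s0 | bbbb[_]_   read _ → write c, move L, go to s1
s1 | bbb[b]c_   read b → write a, move R, go to s2
s2 | bbba[c]_   read c → write _, move R, go to s0
s0 | bbba_[_]   read _ → write c, move L, go to s1
s1 | bbba[_]c
After 8 steps: state s1, head at 4, tape bbba_c.

state s1, head at 4, tape bbba_c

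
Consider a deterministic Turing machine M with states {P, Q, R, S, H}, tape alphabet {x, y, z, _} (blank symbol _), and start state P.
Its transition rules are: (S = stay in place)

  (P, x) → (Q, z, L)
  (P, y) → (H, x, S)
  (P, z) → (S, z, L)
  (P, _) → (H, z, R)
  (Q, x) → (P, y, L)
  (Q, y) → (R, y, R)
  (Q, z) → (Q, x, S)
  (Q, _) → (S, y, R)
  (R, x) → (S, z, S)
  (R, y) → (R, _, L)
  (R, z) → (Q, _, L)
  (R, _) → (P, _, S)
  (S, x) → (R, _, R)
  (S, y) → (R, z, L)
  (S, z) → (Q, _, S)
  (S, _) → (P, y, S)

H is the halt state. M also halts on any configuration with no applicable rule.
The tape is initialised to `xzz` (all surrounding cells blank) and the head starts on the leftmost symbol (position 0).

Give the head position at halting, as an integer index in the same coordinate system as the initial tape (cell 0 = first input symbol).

3

P | _[x]zz_   read x → write z, move L, go to Q
Q | [_]zzz_   read _ → write y, move R, go to S
S | y[z]zz_   read z → write _, move S, go to Q
Q | y[_]zz_   read _ → write y, move R, go to S
S | yy[z]z_   read z → write _, move S, go to Q
Q | yy[_]z_   read _ → write y, move R, go to S
S | yyy[z]_   read z → write _, move S, go to Q
Q | yyy[_]_   read _ → write y, move R, go to S
S | yyyy[_]   read _ → write y, move S, go to P
P | yyyy[y]   read y → write x, move S, go to H
H | yyyy[x]
At halt the head is at cell 3.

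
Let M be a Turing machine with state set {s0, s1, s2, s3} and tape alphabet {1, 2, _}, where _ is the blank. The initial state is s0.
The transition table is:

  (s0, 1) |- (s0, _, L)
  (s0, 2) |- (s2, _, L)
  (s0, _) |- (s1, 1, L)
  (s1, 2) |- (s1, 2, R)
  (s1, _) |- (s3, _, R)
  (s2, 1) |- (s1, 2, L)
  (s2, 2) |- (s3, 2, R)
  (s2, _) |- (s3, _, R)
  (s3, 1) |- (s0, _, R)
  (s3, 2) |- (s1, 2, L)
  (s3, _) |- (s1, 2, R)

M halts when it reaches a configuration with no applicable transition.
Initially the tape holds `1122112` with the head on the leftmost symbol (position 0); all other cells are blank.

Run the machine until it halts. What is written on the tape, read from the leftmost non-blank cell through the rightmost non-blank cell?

state=s0 head=0 tape=__[1]122112   (s0,1)→(s0,_,L)
state=s0 head=-1 tape=_[_]_122112   (s0,_)→(s1,1,L)
state=s1 head=-2 tape=[_]1_122112   (s1,_)→(s3,_,R)
state=s3 head=-1 tape=_[1]_122112   (s3,1)→(s0,_,R)
state=s0 head=0 tape=__[_]122112   (s0,_)→(s1,1,L)
state=s1 head=-1 tape=_[_]1122112   (s1,_)→(s3,_,R)
state=s3 head=0 tape=__[1]122112   (s3,1)→(s0,_,R)
state=s0 head=1 tape=___[1]22112   (s0,1)→(s0,_,L)
state=s0 head=0 tape=__[_]_22112   (s0,_)→(s1,1,L)
state=s1 head=-1 tape=_[_]1_22112   (s1,_)→(s3,_,R)
state=s3 head=0 tape=__[1]_22112   (s3,1)→(s0,_,R)
state=s0 head=1 tape=___[_]22112   (s0,_)→(s1,1,L)
state=s1 head=0 tape=__[_]122112   (s1,_)→(s3,_,R)
state=s3 head=1 tape=___[1]22112   (s3,1)→(s0,_,R)
state=s0 head=2 tape=____[2]2112   (s0,2)→(s2,_,L)
state=s2 head=1 tape=___[_]_2112   (s2,_)→(s3,_,R)
state=s3 head=2 tape=____[_]2112   (s3,_)→(s1,2,R)
state=s1 head=3 tape=____2[2]112   (s1,2)→(s1,2,R)
state=s1 head=4 tape=____22[1]12
The non-blank tape span at halt is 22112.

22112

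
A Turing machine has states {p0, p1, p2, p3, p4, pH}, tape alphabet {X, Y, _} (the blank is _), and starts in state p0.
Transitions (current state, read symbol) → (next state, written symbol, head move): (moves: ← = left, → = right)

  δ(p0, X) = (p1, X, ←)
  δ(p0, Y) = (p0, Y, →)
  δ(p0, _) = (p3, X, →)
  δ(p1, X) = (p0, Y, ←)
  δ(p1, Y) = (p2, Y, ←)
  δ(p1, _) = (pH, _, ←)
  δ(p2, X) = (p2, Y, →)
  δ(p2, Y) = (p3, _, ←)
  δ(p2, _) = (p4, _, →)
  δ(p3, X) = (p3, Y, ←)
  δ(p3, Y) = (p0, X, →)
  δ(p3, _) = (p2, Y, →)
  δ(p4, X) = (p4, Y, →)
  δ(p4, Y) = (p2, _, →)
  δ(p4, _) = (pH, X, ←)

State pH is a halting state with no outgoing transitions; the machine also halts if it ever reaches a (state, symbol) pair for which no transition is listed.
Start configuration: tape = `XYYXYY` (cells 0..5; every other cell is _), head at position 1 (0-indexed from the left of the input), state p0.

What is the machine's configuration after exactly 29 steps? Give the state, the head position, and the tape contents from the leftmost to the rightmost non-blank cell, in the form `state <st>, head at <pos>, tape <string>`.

p0 | __X[Y]YXYY_   read Y → write Y, move →, go to p0
p0 | __XY[Y]XYY_   read Y → write Y, move →, go to p0
p0 | __XYY[X]YY_   read X → write X, move ←, go to p1
p1 | __XY[Y]XYY_   read Y → write Y, move ←, go to p2
p2 | __X[Y]YXYY_   read Y → write _, move ←, go to p3
p3 | __[X]_YXYY_   read X → write Y, move ←, go to p3
p3 | _[_]Y_YXYY_   read _ → write Y, move →, go to p2
p2 | _Y[Y]_YXYY_   read Y → write _, move ←, go to p3
p3 | _[Y]__YXYY_   read Y → write X, move →, go to p0
p0 | _X[_]_YXYY_   read _ → write X, move →, go to p3
p3 | _XX[_]YXYY_   read _ → write Y, move →, go to p2
p2 | _XXY[Y]XYY_   read Y → write _, move ←, go to p3
p3 | _XX[Y]_XYY_   read Y → write X, move →, go to p0
p0 | _XXX[_]XYY_   read _ → write X, move →, go to p3
p3 | _XXXX[X]YY_   read X → write Y, move ←, go to p3
p3 | _XXX[X]YYY_   read X → write Y, move ←, go to p3
p3 | _XX[X]YYYY_   read X → write Y, move ←, go to p3
p3 | _X[X]YYYYY_   read X → write Y, move ←, go to p3
p3 | _[X]YYYYYY_   read X → write Y, move ←, go to p3
p3 | [_]YYYYYYY_   read _ → write Y, move →, go to p2
p2 | Y[Y]YYYYYY_   read Y → write _, move ←, go to p3
p3 | [Y]_YYYYYY_   read Y → write X, move →, go to p0
p0 | X[_]YYYYYY_   read _ → write X, move →, go to p3
p3 | XX[Y]YYYYY_   read Y → write X, move →, go to p0
p0 | XXX[Y]YYYY_   read Y → write Y, move →, go to p0
p0 | XXXY[Y]YYY_   read Y → write Y, move →, go to p0
p0 | XXXYY[Y]YY_   read Y → write Y, move →, go to p0
p0 | XXXYYY[Y]Y_   read Y → write Y, move →, go to p0
p0 | XXXYYYY[Y]_   read Y → write Y, move →, go to p0
p0 | XXXYYYYY[_]
After 29 steps: state p0, head at 6, tape XXXYYYYY.

state p0, head at 6, tape XXXYYYYY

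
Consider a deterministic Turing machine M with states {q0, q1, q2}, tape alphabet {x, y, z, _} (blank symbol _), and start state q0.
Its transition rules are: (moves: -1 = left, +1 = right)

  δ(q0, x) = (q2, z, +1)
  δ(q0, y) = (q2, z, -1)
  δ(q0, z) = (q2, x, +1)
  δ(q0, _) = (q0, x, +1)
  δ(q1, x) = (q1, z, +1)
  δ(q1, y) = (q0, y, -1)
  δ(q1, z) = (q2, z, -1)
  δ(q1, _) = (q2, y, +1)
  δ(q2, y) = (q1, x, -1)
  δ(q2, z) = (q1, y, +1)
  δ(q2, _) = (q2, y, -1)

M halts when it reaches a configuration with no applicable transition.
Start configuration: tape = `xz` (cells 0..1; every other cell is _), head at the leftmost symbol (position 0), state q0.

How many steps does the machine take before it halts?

state=q0 head=0 tape=_[x]z____   (q0,x)→(q2,z,+1)
state=q2 head=1 tape=_z[z]____   (q2,z)→(q1,y,+1)
state=q1 head=2 tape=_zy[_]___   (q1,_)→(q2,y,+1)
state=q2 head=3 tape=_zyy[_]__   (q2,_)→(q2,y,-1)
state=q2 head=2 tape=_zy[y]y__   (q2,y)→(q1,x,-1)
state=q1 head=1 tape=_z[y]xy__   (q1,y)→(q0,y,-1)
state=q0 head=0 tape=_[z]yxy__   (q0,z)→(q2,x,+1)
state=q2 head=1 tape=_x[y]xy__   (q2,y)→(q1,x,-1)
state=q1 head=0 tape=_[x]xxy__   (q1,x)→(q1,z,+1)
state=q1 head=1 tape=_z[x]xy__   (q1,x)→(q1,z,+1)
state=q1 head=2 tape=_zz[x]y__   (q1,x)→(q1,z,+1)
state=q1 head=3 tape=_zzz[y]__   (q1,y)→(q0,y,-1)
state=q0 head=2 tape=_zz[z]y__   (q0,z)→(q2,x,+1)
state=q2 head=3 tape=_zzx[y]__   (q2,y)→(q1,x,-1)
state=q1 head=2 tape=_zz[x]x__   (q1,x)→(q1,z,+1)
state=q1 head=3 tape=_zzz[x]__   (q1,x)→(q1,z,+1)
state=q1 head=4 tape=_zzzz[_]_   (q1,_)→(q2,y,+1)
state=q2 head=5 tape=_zzzzy[_]   (q2,_)→(q2,y,-1)
state=q2 head=4 tape=_zzzz[y]y   (q2,y)→(q1,x,-1)
state=q1 head=3 tape=_zzz[z]xy   (q1,z)→(q2,z,-1)
state=q2 head=2 tape=_zz[z]zxy   (q2,z)→(q1,y,+1)
state=q1 head=3 tape=_zzy[z]xy   (q1,z)→(q2,z,-1)
state=q2 head=2 tape=_zz[y]zxy   (q2,y)→(q1,x,-1)
state=q1 head=1 tape=_z[z]xzxy   (q1,z)→(q2,z,-1)
state=q2 head=0 tape=_[z]zxzxy   (q2,z)→(q1,y,+1)
state=q1 head=1 tape=_y[z]xzxy   (q1,z)→(q2,z,-1)
state=q2 head=0 tape=_[y]zxzxy   (q2,y)→(q1,x,-1)
state=q1 head=-1 tape=[_]xzxzxy   (q1,_)→(q2,y,+1)
state=q2 head=0 tape=y[x]zxzxy
M halts after 28 transitions.

28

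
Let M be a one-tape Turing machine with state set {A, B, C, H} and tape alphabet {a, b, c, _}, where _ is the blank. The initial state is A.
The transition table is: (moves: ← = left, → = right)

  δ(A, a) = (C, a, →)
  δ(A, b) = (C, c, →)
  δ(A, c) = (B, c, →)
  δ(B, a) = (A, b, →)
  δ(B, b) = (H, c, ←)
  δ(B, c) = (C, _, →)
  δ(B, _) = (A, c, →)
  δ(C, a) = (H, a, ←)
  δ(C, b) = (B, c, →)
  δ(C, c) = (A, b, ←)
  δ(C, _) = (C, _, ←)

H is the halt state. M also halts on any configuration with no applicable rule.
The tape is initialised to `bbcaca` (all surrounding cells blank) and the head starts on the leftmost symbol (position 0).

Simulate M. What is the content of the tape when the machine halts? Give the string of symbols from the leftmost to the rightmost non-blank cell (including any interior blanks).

cc_aca

state=A head=0 tape=[b]bcaca   (A,b)→(C,c,→)
state=C head=1 tape=c[b]caca   (C,b)→(B,c,→)
state=B head=2 tape=cc[c]aca   (B,c)→(C,_,→)
state=C head=3 tape=cc_[a]ca   (C,a)→(H,a,←)
state=H head=2 tape=cc[_]aca
The non-blank tape span at halt is cc_aca.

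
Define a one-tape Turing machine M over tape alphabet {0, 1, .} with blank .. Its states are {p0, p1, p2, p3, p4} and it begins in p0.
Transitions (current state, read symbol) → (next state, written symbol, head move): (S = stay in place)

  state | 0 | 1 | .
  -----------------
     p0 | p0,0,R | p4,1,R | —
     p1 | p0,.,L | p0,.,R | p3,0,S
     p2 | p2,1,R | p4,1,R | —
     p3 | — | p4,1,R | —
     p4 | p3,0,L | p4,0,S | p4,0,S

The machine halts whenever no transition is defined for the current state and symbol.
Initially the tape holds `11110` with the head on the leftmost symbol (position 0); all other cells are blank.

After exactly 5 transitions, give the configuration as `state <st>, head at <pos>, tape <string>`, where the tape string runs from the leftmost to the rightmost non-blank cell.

state=p0 head=0 tape=[1]1110   (p0,1)→(p4,1,R)
state=p4 head=1 tape=1[1]110   (p4,1)→(p4,0,S)
state=p4 head=1 tape=1[0]110   (p4,0)→(p3,0,L)
state=p3 head=0 tape=[1]0110   (p3,1)→(p4,1,R)
state=p4 head=1 tape=1[0]110   (p4,0)→(p3,0,L)
state=p3 head=0 tape=[1]0110
After 5 steps: state p3, head at 0, tape 10110.

state p3, head at 0, tape 10110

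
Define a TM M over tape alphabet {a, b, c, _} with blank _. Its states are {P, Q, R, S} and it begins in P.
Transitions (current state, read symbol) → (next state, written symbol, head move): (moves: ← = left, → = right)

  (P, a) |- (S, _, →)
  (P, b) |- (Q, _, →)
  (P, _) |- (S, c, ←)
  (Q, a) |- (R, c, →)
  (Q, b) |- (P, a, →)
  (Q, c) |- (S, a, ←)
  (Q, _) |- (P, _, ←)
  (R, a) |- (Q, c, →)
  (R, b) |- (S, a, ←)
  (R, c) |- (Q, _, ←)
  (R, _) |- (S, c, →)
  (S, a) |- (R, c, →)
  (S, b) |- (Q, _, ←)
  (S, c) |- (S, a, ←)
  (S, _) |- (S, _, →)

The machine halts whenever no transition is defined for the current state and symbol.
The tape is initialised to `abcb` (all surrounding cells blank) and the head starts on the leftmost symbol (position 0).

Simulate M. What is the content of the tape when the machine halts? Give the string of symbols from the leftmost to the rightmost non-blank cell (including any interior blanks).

cc_cc

state=P head=0 tape=__[a]bcb_   (P,a)→(S,_,→)
state=S head=1 tape=___[b]cb_   (S,b)→(Q,_,←)
state=Q head=0 tape=__[_]_cb_   (Q,_)→(P,_,←)
state=P head=-1 tape=_[_]__cb_   (P,_)→(S,c,←)
state=S head=-2 tape=[_]c__cb_   (S,_)→(S,_,→)
state=S head=-1 tape=_[c]__cb_   (S,c)→(S,a,←)
state=S head=-2 tape=[_]a__cb_   (S,_)→(S,_,→)
state=S head=-1 tape=_[a]__cb_   (S,a)→(R,c,→)
state=R head=0 tape=_c[_]_cb_   (R,_)→(S,c,→)
state=S head=1 tape=_cc[_]cb_   (S,_)→(S,_,→)
state=S head=2 tape=_cc_[c]b_   (S,c)→(S,a,←)
state=S head=1 tape=_cc[_]ab_   (S,_)→(S,_,→)
state=S head=2 tape=_cc_[a]b_   (S,a)→(R,c,→)
state=R head=3 tape=_cc_c[b]_   (R,b)→(S,a,←)
state=S head=2 tape=_cc_[c]a_   (S,c)→(S,a,←)
state=S head=1 tape=_cc[_]aa_   (S,_)→(S,_,→)
state=S head=2 tape=_cc_[a]a_   (S,a)→(R,c,→)
state=R head=3 tape=_cc_c[a]_   (R,a)→(Q,c,→)
state=Q head=4 tape=_cc_cc[_]   (Q,_)→(P,_,←)
state=P head=3 tape=_cc_c[c]_
The non-blank tape span at halt is cc_cc.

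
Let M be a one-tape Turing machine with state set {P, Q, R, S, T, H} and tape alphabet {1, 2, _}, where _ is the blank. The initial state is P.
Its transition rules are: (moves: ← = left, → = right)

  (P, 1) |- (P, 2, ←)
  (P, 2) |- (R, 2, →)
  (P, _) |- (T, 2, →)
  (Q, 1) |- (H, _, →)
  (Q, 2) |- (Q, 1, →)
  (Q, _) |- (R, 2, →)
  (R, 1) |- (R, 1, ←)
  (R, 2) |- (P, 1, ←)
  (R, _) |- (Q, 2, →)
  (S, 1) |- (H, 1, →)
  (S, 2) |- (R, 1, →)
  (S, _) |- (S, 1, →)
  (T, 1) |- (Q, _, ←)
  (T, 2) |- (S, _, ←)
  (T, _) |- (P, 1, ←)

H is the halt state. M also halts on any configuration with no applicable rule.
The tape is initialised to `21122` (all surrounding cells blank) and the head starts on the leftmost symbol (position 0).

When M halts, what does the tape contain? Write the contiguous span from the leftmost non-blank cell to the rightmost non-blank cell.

12_1122

P | __[2]1122   read 2 → write 2, move →, go to R
R | __2[1]122   read 1 → write 1, move ←, go to R
R | __[2]1122   read 2 → write 1, move ←, go to P
P | _[_]11122   read _ → write 2, move →, go to T
T | _2[1]1122   read 1 → write _, move ←, go to Q
Q | _[2]_1122   read 2 → write 1, move →, go to Q
Q | _1[_]1122   read _ → write 2, move →, go to R
R | _12[1]122   read 1 → write 1, move ←, go to R
R | _1[2]1122   read 2 → write 1, move ←, go to P
P | _[1]11122   read 1 → write 2, move ←, go to P
P | [_]211122   read _ → write 2, move →, go to T
T | 2[2]11122   read 2 → write _, move ←, go to S
S | [2]_11122   read 2 → write 1, move →, go to R
R | 1[_]11122   read _ → write 2, move →, go to Q
Q | 12[1]1122   read 1 → write _, move →, go to H
H | 12_[1]122
The non-blank tape span at halt is 12_1122.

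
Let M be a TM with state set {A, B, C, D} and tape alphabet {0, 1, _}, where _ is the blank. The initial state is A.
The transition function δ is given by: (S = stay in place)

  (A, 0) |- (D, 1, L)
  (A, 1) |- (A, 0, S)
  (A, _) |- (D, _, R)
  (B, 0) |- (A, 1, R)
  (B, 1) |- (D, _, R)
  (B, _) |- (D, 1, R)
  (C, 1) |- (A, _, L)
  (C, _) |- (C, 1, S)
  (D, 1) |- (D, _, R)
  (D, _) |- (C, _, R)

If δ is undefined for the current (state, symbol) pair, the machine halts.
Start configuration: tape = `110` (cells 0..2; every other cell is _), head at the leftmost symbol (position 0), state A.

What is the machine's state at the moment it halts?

A | _[1]10   read 1 → write 0, move S, go to A
A | _[0]10   read 0 → write 1, move L, go to D
D | [_]110   read _ → write _, move R, go to C
C | _[1]10   read 1 → write _, move L, go to A
A | [_]_10   read _ → write _, move R, go to D
D | _[_]10   read _ → write _, move R, go to C
C | __[1]0   read 1 → write _, move L, go to A
A | _[_]_0   read _ → write _, move R, go to D
D | __[_]0   read _ → write _, move R, go to C
C | ___[0]
No transition is defined for (C, 0); M halts in state C.

C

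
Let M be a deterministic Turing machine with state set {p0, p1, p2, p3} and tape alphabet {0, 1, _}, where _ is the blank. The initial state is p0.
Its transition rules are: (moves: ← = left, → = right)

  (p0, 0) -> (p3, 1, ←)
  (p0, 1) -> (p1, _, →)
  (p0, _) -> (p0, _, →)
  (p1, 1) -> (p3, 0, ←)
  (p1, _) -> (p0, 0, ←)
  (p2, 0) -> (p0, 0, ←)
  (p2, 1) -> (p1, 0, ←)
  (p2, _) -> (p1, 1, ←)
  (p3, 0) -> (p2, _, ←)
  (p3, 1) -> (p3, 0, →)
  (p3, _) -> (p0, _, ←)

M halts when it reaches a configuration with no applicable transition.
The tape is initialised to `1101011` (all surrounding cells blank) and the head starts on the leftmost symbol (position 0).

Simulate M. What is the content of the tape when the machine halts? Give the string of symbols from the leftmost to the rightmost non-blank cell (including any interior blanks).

p0 | _[1]101011   read 1 → write _, move →, go to p1
p1 | __[1]01011   read 1 → write 0, move ←, go to p3
p3 | _[_]001011   read _ → write _, move ←, go to p0
p0 | [_]_001011   read _ → write _, move →, go to p0
p0 | _[_]001011   read _ → write _, move →, go to p0
p0 | __[0]01011   read 0 → write 1, move ←, go to p3
p3 | _[_]101011   read _ → write _, move ←, go to p0
p0 | [_]_101011   read _ → write _, move →, go to p0
p0 | _[_]101011   read _ → write _, move →, go to p0
p0 | __[1]01011   read 1 → write _, move →, go to p1
p1 | ___[0]1011
The non-blank tape span at halt is 01011.

01011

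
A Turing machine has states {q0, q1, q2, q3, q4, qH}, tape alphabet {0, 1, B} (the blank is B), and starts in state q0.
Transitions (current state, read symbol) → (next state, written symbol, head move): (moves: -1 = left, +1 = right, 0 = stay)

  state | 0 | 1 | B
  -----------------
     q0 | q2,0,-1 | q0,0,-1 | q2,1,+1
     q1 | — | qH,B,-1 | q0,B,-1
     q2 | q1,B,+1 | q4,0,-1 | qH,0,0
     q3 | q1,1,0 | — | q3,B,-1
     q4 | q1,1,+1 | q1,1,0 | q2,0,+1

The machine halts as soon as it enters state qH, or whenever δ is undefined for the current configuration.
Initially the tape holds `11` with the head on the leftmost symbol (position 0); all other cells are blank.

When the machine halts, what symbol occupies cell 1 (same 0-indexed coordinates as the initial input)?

B

q0 | B[1]1   read 1 → write 0, move -1, go to q0
q0 | [B]01   read B → write 1, move +1, go to q2
q2 | 1[0]1   read 0 → write B, move +1, go to q1
q1 | 1B[1]   read 1 → write B, move -1, go to qH
qH | 1[B]B
Cell 1 holds B when M halts.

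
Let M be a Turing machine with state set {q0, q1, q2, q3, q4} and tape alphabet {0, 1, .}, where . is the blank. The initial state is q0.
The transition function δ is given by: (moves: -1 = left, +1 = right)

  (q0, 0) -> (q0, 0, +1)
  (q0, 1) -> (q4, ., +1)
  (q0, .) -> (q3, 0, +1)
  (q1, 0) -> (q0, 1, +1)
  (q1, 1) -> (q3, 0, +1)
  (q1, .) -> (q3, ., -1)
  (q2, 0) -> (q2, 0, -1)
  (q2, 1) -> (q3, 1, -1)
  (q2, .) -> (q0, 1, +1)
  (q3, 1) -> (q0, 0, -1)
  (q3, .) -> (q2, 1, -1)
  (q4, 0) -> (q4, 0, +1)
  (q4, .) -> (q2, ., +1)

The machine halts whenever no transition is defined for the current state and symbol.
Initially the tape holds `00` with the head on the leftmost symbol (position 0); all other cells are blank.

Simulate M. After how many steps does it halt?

q0 | .[0]0......   read 0 → write 0, move +1, go to q0
q0 | .0[0]......   read 0 → write 0, move +1, go to q0
q0 | .00[.].....   read . → write 0, move +1, go to q3
q3 | .000[.]....   read . → write 1, move -1, go to q2
q2 | .00[0]1....   read 0 → write 0, move -1, go to q2
q2 | .0[0]01....   read 0 → write 0, move -1, go to q2
q2 | .[0]001....   read 0 → write 0, move -1, go to q2
q2 | [.]0001....   read . → write 1, move +1, go to q0
q0 | 1[0]001....   read 0 → write 0, move +1, go to q0
q0 | 10[0]01....   read 0 → write 0, move +1, go to q0
q0 | 100[0]1....   read 0 → write 0, move +1, go to q0
q0 | 1000[1]....   read 1 → write ., move +1, go to q4
q4 | 1000.[.]...   read . → write ., move +1, go to q2
q2 | 1000..[.]..   read . → write 1, move +1, go to q0
q0 | 1000..1[.].   read . → write 0, move +1, go to q3
q3 | 1000..10[.]   read . → write 1, move -1, go to q2
q2 | 1000..1[0]1   read 0 → write 0, move -1, go to q2
q2 | 1000..[1]01   read 1 → write 1, move -1, go to q3
q3 | 1000.[.]101   read . → write 1, move -1, go to q2
q2 | 1000[.]1101   read . → write 1, move +1, go to q0
q0 | 10001[1]101   read 1 → write ., move +1, go to q4
q4 | 10001.[1]01
M halts after 21 transitions.

21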